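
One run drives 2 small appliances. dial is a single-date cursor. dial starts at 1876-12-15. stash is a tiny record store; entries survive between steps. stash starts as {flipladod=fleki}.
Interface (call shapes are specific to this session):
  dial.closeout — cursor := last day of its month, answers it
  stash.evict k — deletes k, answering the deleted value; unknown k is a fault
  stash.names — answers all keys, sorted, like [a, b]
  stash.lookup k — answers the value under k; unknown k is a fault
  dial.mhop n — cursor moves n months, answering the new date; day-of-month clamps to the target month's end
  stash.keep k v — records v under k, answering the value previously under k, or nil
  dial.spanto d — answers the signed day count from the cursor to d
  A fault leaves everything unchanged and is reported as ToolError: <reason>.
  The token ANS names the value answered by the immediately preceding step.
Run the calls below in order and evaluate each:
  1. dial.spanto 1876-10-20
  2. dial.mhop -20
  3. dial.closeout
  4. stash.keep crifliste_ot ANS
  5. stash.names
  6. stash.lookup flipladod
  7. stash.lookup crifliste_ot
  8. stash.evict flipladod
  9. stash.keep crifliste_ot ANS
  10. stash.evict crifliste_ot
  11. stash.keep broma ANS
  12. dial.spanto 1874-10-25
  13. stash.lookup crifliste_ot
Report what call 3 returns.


Answer: 1875-04-30

Derivation:
Next I call dial.spanto(d=1876-10-20), and observe -56.
I call dial.mhop(n=-20), and see 1875-04-15.
Next I call dial.closeout(), yielding 1875-04-30.
I try stash.keep(k=crifliste_ot, v=ANS), → nil.
Next I call stash.names(), and observe [crifliste_ot, flipladod].
Now I run stash.lookup(k=flipladod): fleki.
Invoking stash.lookup(k=crifliste_ot), and get 1875-04-30.
Invoking stash.evict(k=flipladod), yielding fleki.
Then stash.keep(k=crifliste_ot, v=ANS), yielding 1875-04-30.
Calling stash.evict(k=crifliste_ot), and observe fleki.
Calling stash.keep(k=broma, v=ANS), → nil.
Next I call dial.spanto(d=1874-10-25), and see -187.
Using stash.lookup(k=crifliste_ot), and see ToolError: no such key crifliste_ot.


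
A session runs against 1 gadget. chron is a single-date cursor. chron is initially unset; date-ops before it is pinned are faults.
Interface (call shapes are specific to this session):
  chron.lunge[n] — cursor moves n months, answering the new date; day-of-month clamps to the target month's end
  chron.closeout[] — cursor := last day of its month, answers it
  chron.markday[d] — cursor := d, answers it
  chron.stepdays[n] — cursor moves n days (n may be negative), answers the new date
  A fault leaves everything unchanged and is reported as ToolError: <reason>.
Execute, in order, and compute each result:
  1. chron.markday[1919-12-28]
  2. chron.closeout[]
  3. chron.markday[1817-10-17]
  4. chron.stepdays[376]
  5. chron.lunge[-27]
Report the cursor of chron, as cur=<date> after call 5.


Answer: cur=1816-07-28

Derivation:
==> chron.markday(d: 1919-12-28)
<== 1919-12-28
==> chron.closeout()
<== 1919-12-31
==> chron.markday(d: 1817-10-17)
<== 1817-10-17
==> chron.stepdays(n: 376)
<== 1818-10-28
==> chron.lunge(n: -27)
<== 1816-07-28


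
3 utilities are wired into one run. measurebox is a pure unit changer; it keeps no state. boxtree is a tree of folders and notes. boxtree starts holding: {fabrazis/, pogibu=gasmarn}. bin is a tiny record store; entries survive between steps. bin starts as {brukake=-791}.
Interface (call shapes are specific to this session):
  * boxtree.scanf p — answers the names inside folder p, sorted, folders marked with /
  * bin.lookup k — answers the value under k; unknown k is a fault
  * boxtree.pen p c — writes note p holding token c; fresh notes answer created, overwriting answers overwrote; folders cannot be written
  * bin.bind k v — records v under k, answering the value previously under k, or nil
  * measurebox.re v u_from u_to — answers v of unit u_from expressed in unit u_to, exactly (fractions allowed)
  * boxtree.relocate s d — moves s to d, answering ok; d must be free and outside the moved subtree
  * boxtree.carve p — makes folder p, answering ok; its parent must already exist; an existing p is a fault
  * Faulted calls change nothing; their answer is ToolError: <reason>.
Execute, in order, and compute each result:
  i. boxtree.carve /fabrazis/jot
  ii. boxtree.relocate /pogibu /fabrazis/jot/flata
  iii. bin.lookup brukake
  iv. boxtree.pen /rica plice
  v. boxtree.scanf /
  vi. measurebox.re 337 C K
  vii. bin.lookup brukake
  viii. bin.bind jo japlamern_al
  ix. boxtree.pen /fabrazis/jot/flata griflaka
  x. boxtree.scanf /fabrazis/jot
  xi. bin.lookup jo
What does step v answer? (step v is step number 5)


>>> boxtree.carve p: /fabrazis/jot
[out] ok
>>> boxtree.relocate s: /pogibu d: /fabrazis/jot/flata
[out] ok
>>> bin.lookup k: brukake
[out] -791
>>> boxtree.pen p: /rica c: plice
[out] created
>>> boxtree.scanf p: /
[out] [fabrazis/, rica]
>>> measurebox.re v: 337 u_from: C u_to: K
[out] 12203/20
>>> bin.lookup k: brukake
[out] -791
>>> bin.bind k: jo v: japlamern_al
[out] nil
>>> boxtree.pen p: /fabrazis/jot/flata c: griflaka
[out] overwrote
>>> boxtree.scanf p: /fabrazis/jot
[out] [flata]
>>> bin.lookup k: jo
[out] japlamern_al

Answer: [fabrazis/, rica]


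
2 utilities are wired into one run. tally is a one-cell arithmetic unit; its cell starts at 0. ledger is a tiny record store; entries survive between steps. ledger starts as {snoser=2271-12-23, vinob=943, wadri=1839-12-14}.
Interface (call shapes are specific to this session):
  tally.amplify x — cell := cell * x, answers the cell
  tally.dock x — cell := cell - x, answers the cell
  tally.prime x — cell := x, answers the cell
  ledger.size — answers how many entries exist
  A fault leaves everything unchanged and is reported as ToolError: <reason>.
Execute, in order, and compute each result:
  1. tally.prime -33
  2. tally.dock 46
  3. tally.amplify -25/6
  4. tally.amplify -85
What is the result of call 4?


-> tally.prime(x='-33')
<- -33
-> tally.dock(x='46')
<- -79
-> tally.amplify(x='-25/6')
<- 1975/6
-> tally.amplify(x='-85')
<- -167875/6

Answer: -167875/6


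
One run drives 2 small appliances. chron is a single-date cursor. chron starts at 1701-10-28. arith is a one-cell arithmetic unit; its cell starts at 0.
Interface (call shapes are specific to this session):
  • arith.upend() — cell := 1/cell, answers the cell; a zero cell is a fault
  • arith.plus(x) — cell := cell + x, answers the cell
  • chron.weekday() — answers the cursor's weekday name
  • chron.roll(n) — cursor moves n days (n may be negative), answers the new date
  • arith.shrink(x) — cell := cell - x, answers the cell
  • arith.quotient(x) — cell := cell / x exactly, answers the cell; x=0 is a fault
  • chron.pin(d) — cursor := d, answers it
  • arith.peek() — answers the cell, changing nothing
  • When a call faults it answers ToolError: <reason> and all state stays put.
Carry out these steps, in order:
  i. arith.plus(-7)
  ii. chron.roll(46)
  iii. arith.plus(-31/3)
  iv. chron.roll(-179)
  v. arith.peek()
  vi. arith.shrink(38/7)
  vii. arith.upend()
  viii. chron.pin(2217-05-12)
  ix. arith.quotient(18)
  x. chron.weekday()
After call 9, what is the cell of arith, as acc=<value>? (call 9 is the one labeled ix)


Step: arith.plus[-7]
Result: -7
Step: chron.roll[46]
Result: 1701-12-13
Step: arith.plus[-31/3]
Result: -52/3
Step: chron.roll[-179]
Result: 1701-06-17
Step: arith.peek[]
Result: -52/3
Step: arith.shrink[38/7]
Result: -478/21
Step: arith.upend[]
Result: -21/478
Step: chron.pin[2217-05-12]
Result: 2217-05-12
Step: arith.quotient[18]
Result: -7/2868
Step: chron.weekday[]
Result: Monday

Answer: acc=-7/2868


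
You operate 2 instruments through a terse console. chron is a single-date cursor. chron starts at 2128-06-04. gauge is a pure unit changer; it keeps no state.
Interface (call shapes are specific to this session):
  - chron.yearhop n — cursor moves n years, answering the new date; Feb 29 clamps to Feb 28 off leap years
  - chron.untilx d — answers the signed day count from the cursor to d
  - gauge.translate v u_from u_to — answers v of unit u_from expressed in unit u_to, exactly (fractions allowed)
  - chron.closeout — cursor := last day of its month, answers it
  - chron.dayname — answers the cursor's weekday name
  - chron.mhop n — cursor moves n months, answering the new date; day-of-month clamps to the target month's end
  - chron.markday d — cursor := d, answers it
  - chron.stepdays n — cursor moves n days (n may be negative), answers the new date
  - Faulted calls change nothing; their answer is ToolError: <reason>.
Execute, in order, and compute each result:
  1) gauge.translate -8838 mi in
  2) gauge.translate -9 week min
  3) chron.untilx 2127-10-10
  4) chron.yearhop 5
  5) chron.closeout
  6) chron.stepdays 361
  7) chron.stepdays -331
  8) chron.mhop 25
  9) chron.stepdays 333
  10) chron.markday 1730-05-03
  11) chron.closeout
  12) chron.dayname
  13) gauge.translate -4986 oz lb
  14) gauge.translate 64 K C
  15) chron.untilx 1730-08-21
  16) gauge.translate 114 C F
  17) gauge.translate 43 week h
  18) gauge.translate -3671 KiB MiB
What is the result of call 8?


Answer: 2135-08-30

Derivation:
> gauge.translate v='-8838' u_from='mi' u_to='in'
  -559975680
> gauge.translate v='-9' u_from='week' u_to='min'
  -90720
> chron.untilx d='2127-10-10'
  -238
> chron.yearhop n='5'
  2133-06-04
> chron.closeout
  2133-06-30
> chron.stepdays n='361'
  2134-06-26
> chron.stepdays n='-331'
  2133-07-30
> chron.mhop n='25'
  2135-08-30
> chron.stepdays n='333'
  2136-07-28
> chron.markday d='1730-05-03'
  1730-05-03
> chron.closeout
  1730-05-31
> chron.dayname
  Wednesday
> gauge.translate v='-4986' u_from='oz' u_to='lb'
  -2493/8
> gauge.translate v='64' u_from='K' u_to='C'
  -4183/20
> chron.untilx d='1730-08-21'
  82
> gauge.translate v='114' u_from='C' u_to='F'
  1186/5
> gauge.translate v='43' u_from='week' u_to='h'
  7224
> gauge.translate v='-3671' u_from='KiB' u_to='MiB'
  -3671/1024


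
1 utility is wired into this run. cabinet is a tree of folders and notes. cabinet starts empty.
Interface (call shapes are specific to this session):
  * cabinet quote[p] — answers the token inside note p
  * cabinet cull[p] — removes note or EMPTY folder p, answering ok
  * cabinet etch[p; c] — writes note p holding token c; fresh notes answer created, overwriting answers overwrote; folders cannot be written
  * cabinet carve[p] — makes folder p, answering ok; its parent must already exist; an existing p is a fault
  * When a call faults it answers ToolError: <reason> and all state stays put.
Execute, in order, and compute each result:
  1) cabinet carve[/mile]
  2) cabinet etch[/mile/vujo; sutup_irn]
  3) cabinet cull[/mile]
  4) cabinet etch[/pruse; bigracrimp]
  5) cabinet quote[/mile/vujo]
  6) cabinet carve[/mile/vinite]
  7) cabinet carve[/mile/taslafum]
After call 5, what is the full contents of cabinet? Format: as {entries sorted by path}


Answer: {mile/, mile/vujo=sutup_irn, pruse=bigracrimp}

Derivation:
[in] cabinet carve p=/mile
= ok
[in] cabinet etch p=/mile/vujo c=sutup_irn
= created
[in] cabinet cull p=/mile
= ToolError: not empty
[in] cabinet etch p=/pruse c=bigracrimp
= created
[in] cabinet quote p=/mile/vujo
= sutup_irn
[in] cabinet carve p=/mile/vinite
= ok
[in] cabinet carve p=/mile/taslafum
= ok


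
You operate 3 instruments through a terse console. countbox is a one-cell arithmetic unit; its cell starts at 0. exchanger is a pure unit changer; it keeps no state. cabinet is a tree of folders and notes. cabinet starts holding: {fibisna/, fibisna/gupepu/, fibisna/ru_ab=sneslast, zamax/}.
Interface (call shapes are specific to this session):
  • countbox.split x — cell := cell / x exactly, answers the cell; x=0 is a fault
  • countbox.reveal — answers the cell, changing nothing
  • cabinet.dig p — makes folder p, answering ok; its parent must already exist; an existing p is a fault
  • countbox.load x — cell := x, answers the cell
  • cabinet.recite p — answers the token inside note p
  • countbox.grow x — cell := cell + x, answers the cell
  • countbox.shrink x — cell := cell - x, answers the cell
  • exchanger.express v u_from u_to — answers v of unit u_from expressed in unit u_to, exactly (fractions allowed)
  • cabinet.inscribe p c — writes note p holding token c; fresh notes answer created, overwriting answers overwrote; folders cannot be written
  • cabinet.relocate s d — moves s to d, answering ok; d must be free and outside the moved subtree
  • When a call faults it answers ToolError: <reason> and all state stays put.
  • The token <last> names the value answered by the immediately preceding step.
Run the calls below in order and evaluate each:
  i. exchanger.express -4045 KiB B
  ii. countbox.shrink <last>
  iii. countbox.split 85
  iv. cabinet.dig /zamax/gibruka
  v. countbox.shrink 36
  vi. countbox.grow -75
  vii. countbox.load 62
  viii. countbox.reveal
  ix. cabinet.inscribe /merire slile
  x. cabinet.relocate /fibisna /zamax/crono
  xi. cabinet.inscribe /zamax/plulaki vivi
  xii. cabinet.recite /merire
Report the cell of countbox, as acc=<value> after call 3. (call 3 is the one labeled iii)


I call exchanger.express(v=-4045, u_from=KiB, u_to=B), → -4142080.
Invoking countbox.shrink(x=<last>), and get 4142080.
I invoke countbox.split(x=85), giving 828416/17.
I try cabinet.dig(p=/zamax/gibruka), yielding ok.
Next I call countbox.shrink(x=36), → 827804/17.
I call countbox.grow(x=-75), — result: 826529/17.
Calling countbox.load(x=62): 62.
I run countbox.reveal(), yielding 62.
I invoke cabinet.inscribe(p=/merire, c=slile), and see created.
I invoke cabinet.relocate(s=/fibisna, d=/zamax/crono), yielding ok.
I invoke cabinet.inscribe(p=/zamax/plulaki, c=vivi), → created.
I invoke cabinet.recite(p=/merire), → slile.

Answer: acc=828416/17


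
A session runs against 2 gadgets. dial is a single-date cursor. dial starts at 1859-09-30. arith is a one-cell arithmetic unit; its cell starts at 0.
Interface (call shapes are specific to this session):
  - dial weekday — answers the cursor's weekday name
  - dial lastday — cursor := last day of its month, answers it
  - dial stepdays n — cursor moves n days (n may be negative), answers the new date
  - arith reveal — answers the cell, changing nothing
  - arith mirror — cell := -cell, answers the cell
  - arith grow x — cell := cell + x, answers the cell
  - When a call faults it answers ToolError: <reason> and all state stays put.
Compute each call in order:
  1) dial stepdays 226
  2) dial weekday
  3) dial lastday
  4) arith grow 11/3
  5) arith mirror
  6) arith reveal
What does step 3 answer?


-> dial stepdays(n='226')
<- 1860-05-13
-> dial weekday()
<- Sunday
-> dial lastday()
<- 1860-05-31
-> arith grow(x='11/3')
<- 11/3
-> arith mirror()
<- -11/3
-> arith reveal()
<- -11/3

Answer: 1860-05-31


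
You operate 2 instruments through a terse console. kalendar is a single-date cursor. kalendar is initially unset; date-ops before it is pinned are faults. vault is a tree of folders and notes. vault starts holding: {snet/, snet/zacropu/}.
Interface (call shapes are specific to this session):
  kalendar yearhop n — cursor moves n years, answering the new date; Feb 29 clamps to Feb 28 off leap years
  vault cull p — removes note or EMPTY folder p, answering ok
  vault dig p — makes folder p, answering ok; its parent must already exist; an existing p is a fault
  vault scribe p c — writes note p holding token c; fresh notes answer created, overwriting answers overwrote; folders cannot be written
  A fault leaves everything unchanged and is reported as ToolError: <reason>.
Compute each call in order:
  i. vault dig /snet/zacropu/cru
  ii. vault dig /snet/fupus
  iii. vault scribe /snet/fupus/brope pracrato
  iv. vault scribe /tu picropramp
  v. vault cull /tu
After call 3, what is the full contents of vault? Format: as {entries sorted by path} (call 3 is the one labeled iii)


-- vault dig(p: /snet/zacropu/cru) => ok
-- vault dig(p: /snet/fupus) => ok
-- vault scribe(p: /snet/fupus/brope, c: pracrato) => created
-- vault scribe(p: /tu, c: picropramp) => created
-- vault cull(p: /tu) => ok

Answer: {snet/, snet/fupus/, snet/fupus/brope=pracrato, snet/zacropu/, snet/zacropu/cru/}


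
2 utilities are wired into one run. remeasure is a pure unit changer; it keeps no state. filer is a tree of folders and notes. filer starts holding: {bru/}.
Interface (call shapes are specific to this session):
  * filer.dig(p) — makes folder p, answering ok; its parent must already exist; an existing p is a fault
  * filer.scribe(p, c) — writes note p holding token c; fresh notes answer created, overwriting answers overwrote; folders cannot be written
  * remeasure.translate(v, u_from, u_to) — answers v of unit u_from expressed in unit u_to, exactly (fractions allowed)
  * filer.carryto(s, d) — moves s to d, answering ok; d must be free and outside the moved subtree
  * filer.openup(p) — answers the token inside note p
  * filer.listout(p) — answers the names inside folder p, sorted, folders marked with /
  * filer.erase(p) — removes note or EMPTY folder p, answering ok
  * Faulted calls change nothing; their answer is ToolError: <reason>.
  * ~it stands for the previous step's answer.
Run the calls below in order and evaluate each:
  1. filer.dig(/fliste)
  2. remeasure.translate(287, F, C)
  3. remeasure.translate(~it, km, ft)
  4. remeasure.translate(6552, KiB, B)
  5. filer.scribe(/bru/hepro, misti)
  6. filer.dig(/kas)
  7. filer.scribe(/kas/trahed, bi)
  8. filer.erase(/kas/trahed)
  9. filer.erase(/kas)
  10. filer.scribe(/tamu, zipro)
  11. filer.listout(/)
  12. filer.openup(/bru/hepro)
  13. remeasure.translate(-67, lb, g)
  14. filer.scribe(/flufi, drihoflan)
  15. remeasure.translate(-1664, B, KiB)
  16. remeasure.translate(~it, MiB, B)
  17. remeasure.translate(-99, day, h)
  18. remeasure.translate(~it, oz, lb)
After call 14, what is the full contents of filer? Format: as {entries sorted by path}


Answer: {bru/, bru/hepro=misti, fliste/, flufi=drihoflan, tamu=zipro}

Derivation:
-> filer.dig(p→/fliste)
<- ok
-> remeasure.translate(v→287, u_from→F, u_to→C)
<- 425/3
-> remeasure.translate(v→~it, u_from→km, u_to→ft)
<- 531250000/1143
-> remeasure.translate(v→6552, u_from→KiB, u_to→B)
<- 6709248
-> filer.scribe(p→/bru/hepro, c→misti)
<- created
-> filer.dig(p→/kas)
<- ok
-> filer.scribe(p→/kas/trahed, c→bi)
<- created
-> filer.erase(p→/kas/trahed)
<- ok
-> filer.erase(p→/kas)
<- ok
-> filer.scribe(p→/tamu, c→zipro)
<- created
-> filer.listout(p→/)
<- [bru/, fliste/, tamu]
-> filer.openup(p→/bru/hepro)
<- misti
-> remeasure.translate(v→-67, u_from→lb, u_to→g)
<- -3039068879/100000
-> filer.scribe(p→/flufi, c→drihoflan)
<- created
-> remeasure.translate(v→-1664, u_from→B, u_to→KiB)
<- -13/8
-> remeasure.translate(v→~it, u_from→MiB, u_to→B)
<- -1703936
-> remeasure.translate(v→-99, u_from→day, u_to→h)
<- -2376
-> remeasure.translate(v→~it, u_from→oz, u_to→lb)
<- -297/2


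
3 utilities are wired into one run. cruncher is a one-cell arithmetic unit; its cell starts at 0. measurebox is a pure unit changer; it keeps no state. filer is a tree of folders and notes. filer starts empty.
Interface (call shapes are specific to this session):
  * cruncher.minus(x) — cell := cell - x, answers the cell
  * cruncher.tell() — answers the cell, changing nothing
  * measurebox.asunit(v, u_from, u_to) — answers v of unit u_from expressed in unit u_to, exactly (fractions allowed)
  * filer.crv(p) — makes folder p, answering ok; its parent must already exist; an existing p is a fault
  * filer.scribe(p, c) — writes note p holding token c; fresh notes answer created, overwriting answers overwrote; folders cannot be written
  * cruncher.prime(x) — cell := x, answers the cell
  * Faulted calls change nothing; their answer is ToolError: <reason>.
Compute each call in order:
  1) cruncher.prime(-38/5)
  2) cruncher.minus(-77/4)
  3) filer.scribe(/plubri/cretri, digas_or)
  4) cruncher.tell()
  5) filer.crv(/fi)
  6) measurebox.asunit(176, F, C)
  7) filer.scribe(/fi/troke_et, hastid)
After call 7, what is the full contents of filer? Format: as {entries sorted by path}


I invoke prime using x='-38/5', and get -38/5.
Calling minus using x='-77/4', and observe 233/20.
Calling scribe using p='/plubri/cretri', c='digas_or', yielding ToolError: no parent.
Then tell, and see 233/20.
I run crv using p='/fi', giving ok.
I use asunit using v='176', u_from='F', u_to='C', and observe 80.
I use scribe using p='/fi/troke_et', c='hastid', and observe created.

Answer: {fi/, fi/troke_et=hastid}


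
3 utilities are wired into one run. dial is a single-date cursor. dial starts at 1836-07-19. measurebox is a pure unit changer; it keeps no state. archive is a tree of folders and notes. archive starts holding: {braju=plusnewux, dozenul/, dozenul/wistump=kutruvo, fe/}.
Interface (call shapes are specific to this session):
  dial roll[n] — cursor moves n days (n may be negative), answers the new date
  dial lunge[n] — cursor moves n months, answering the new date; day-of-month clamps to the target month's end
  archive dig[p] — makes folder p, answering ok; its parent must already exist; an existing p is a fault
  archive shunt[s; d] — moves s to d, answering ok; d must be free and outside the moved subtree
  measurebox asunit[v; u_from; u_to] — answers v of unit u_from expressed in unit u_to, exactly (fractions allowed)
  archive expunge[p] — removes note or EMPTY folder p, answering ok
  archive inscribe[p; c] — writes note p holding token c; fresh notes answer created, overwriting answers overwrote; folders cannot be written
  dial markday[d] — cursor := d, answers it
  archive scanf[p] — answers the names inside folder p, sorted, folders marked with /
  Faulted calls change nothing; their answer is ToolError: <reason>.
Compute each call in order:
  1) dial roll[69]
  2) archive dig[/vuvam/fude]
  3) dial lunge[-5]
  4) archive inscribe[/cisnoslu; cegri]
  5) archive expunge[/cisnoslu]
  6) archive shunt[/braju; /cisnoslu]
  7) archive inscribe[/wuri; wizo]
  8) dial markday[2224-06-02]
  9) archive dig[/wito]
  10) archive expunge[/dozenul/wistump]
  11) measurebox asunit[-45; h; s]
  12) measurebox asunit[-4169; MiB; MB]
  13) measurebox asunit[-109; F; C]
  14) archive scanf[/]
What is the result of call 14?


Answer: [cisnoslu, dozenul/, fe/, wito/, wuri]

Derivation:
I try dial roll with n=69, → 1836-09-26.
Calling archive dig with p=/vuvam/fude, giving ToolError: no parent.
I use dial lunge with n=-5, — result: 1836-04-26.
I try archive inscribe with p=/cisnoslu, c=cegri, — result: created.
Now I run archive expunge with p=/cisnoslu, — result: ok.
I use archive shunt with s=/braju, d=/cisnoslu, yielding ok.
I try archive inscribe with p=/wuri, c=wizo, giving created.
Now I run dial markday with d=2224-06-02, yielding 2224-06-02.
Invoking archive dig with p=/wito, — result: ok.
I run archive expunge with p=/dozenul/wistump, giving ok.
I use measurebox asunit with v=-45, u_from=h, u_to=s, giving -162000.
I invoke measurebox asunit with v=-4169, u_from=MiB, u_to=MB, — result: -68304896/15625.
Using measurebox asunit with v=-109, u_from=F, u_to=C, and see -235/3.
Calling archive scanf with p=/, and see [cisnoslu, dozenul/, fe/, wito/, wuri].


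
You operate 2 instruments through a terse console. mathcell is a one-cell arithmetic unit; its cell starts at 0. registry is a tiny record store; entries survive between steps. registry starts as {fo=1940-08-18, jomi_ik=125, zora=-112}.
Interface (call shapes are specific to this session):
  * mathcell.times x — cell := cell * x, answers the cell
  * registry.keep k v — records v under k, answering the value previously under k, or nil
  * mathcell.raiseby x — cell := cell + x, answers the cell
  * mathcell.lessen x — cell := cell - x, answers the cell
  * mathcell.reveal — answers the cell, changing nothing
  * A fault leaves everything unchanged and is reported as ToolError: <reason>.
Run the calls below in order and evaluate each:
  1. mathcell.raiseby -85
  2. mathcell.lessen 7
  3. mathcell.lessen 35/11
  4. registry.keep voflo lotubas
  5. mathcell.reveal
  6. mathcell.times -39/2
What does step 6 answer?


-- 1. raiseby(x='-85') : -85
-- 2. lessen(x='7') : -92
-- 3. lessen(x='35/11') : -1047/11
-- 4. keep(k='voflo', v='lotubas') : nil
-- 5. reveal() : -1047/11
-- 6. times(x='-39/2') : 40833/22

Answer: 40833/22


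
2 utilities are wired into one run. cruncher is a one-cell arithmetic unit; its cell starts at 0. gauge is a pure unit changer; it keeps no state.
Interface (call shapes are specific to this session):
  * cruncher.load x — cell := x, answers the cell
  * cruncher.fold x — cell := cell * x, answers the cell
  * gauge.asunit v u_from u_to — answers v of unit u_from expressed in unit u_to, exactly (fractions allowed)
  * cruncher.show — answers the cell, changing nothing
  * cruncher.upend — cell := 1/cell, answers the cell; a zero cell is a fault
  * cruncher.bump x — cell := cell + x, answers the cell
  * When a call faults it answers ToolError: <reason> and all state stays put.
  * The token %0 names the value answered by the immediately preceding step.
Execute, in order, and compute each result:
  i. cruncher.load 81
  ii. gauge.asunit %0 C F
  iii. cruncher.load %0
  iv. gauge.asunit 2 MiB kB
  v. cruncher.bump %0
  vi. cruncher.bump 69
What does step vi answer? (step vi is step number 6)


Answer: 292994/125

Derivation:
% cruncher.load 81
:: 81
% gauge.asunit %0 C F
:: 889/5
% cruncher.load %0
:: 889/5
% gauge.asunit 2 MiB kB
:: 262144/125
% cruncher.bump %0
:: 284369/125
% cruncher.bump 69
:: 292994/125


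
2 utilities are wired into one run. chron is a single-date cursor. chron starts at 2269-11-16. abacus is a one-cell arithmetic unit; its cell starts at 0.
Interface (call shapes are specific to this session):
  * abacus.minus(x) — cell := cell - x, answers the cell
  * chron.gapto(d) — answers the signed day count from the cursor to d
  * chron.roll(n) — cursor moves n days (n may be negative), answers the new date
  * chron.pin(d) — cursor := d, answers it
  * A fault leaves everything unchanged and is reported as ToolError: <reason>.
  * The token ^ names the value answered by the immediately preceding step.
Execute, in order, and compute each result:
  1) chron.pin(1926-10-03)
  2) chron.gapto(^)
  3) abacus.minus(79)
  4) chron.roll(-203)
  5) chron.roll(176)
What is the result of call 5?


-- 1. chron.pin(d: 1926-10-03) == 1926-10-03
-- 2. chron.gapto(d: ^) == 0
-- 3. abacus.minus(x: 79) == -79
-- 4. chron.roll(n: -203) == 1926-03-14
-- 5. chron.roll(n: 176) == 1926-09-06

Answer: 1926-09-06


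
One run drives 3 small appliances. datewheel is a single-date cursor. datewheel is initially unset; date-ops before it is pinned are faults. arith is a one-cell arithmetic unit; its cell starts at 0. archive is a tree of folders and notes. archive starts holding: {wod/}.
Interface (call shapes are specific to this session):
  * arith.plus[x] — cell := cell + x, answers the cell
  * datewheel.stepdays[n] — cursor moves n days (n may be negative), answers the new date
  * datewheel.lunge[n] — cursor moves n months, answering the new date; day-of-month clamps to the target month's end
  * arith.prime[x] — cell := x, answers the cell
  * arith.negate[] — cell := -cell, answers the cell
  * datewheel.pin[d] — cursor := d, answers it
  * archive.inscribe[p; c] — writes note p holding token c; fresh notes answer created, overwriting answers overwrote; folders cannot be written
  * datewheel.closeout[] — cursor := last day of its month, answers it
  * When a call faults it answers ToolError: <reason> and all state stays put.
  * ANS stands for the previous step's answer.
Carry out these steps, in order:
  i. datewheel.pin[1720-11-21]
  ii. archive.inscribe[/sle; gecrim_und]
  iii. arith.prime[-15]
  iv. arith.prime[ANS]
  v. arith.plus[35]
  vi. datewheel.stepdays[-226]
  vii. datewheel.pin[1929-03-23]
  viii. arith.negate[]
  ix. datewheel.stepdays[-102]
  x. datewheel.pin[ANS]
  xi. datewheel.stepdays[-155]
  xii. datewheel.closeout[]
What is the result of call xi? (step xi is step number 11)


I call datewheel.pin using d: 1720-11-21, and see 1720-11-21.
Then archive.inscribe using p: /sle, c: gecrim_und, yielding created.
Next I call arith.prime using x: -15, → -15.
Then arith.prime using x: ANS, giving -15.
Then arith.plus using x: 35, and see 20.
Invoking datewheel.stepdays using n: -226, yielding 1720-04-09.
I use datewheel.pin using d: 1929-03-23, which returns 1929-03-23.
Using arith.negate, — result: -20.
Then datewheel.stepdays using n: -102: 1928-12-11.
I invoke datewheel.pin using d: ANS, yielding 1928-12-11.
Next I call datewheel.stepdays using n: -155, and observe 1928-07-09.
Then datewheel.closeout(), which returns 1928-07-31.

Answer: 1928-07-09


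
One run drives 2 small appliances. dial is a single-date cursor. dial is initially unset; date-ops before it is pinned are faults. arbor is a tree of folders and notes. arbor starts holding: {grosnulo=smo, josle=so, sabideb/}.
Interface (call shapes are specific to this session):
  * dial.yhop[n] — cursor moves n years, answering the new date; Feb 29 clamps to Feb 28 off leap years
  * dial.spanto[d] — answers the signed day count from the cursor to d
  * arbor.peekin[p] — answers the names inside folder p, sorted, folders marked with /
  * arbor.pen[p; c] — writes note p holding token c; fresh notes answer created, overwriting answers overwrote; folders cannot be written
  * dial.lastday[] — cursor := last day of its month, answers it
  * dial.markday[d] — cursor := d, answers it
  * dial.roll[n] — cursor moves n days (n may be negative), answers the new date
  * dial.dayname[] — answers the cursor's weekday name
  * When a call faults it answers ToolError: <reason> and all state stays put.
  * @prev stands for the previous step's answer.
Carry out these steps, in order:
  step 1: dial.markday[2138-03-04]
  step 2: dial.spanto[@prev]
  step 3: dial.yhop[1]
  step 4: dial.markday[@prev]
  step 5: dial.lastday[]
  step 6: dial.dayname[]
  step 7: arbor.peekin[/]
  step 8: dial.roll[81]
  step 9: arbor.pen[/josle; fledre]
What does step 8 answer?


% dial.markday 2138-03-04
= 2138-03-04
% dial.spanto @prev
= 0
% dial.yhop 1
= 2139-03-04
% dial.markday @prev
= 2139-03-04
% dial.lastday
= 2139-03-31
% dial.dayname
= Tuesday
% arbor.peekin /
= [grosnulo, josle, sabideb/]
% dial.roll 81
= 2139-06-20
% arbor.pen /josle fledre
= overwrote

Answer: 2139-06-20


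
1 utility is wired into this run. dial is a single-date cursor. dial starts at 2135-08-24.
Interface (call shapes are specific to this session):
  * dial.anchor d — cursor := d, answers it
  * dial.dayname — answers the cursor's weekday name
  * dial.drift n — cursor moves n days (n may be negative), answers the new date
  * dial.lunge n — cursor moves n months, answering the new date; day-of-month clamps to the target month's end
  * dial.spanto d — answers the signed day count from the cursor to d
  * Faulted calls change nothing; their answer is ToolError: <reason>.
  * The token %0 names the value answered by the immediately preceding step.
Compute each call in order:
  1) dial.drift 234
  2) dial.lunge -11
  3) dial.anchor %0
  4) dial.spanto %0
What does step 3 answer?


→ drift(n: 234)
← 2136-04-14
→ lunge(n: -11)
← 2135-05-14
→ anchor(d: %0)
← 2135-05-14
→ spanto(d: %0)
← 0

Answer: 2135-05-14


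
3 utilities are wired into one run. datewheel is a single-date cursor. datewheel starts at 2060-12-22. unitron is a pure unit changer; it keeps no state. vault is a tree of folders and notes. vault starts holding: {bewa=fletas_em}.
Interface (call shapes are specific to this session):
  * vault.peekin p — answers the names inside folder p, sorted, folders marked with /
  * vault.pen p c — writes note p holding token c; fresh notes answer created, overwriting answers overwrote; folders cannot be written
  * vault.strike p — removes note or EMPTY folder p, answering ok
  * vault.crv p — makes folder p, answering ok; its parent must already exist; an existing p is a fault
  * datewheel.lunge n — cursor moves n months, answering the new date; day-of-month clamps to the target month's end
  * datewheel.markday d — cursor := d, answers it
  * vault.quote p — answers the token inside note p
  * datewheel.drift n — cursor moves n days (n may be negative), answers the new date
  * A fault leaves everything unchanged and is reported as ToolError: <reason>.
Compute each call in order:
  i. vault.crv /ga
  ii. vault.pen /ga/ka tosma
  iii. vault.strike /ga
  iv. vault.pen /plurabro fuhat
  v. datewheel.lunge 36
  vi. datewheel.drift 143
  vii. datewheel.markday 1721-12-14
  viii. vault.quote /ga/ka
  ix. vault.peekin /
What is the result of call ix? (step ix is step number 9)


Answer: [bewa, ga/, plurabro]

Derivation:
Calling vault.crv passing p='/ga', and see ok.
I call vault.pen passing p='/ga/ka', c='tosma', giving created.
Invoking vault.strike passing p='/ga', → ToolError: not empty.
Next I call vault.pen passing p='/plurabro', c='fuhat', and observe created.
I call datewheel.lunge passing n='36', and get 2063-12-22.
Calling datewheel.drift passing n='143', giving 2064-05-13.
I try datewheel.markday passing d='1721-12-14', — result: 1721-12-14.
Now I run vault.quote passing p='/ga/ka', yielding tosma.
Now I run vault.peekin passing p='/', which returns [bewa, ga/, plurabro].


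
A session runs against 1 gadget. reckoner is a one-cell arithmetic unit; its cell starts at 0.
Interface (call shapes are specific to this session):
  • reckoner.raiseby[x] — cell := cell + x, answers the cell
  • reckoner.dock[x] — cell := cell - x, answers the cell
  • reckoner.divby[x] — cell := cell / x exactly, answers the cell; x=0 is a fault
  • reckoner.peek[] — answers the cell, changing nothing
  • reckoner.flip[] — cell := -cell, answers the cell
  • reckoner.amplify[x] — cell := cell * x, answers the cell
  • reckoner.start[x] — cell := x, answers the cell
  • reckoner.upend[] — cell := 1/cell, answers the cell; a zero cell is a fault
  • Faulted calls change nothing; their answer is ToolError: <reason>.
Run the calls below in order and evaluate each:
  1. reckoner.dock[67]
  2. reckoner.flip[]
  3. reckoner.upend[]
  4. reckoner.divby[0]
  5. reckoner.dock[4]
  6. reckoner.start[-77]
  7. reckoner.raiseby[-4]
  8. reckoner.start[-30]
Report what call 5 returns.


I invoke reckoner.dock(x→67), → -67.
Next I call reckoner.flip, → 67.
Now I run reckoner.upend, and observe 1/67.
I use reckoner.divby(x→0), and observe ToolError: division by zero.
I call reckoner.dock(x→4), — result: -267/67.
I invoke reckoner.start(x→-77), and see -77.
Now I run reckoner.raiseby(x→-4), and get -81.
Invoking reckoner.start(x→-30), and get -30.

Answer: -267/67


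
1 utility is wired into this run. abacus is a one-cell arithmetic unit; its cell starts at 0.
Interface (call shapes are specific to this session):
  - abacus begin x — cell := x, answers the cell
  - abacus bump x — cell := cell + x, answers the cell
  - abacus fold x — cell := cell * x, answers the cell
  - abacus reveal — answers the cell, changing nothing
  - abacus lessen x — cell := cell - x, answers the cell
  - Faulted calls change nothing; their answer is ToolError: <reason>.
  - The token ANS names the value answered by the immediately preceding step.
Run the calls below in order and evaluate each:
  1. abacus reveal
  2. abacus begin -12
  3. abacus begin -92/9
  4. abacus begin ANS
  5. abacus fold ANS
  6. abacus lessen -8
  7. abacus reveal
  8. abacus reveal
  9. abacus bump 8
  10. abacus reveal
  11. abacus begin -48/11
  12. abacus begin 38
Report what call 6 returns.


// 1. abacus reveal() : 0
// 2. abacus begin(-12) : -12
// 3. abacus begin(-92/9) : -92/9
// 4. abacus begin(ANS) : -92/9
// 5. abacus fold(ANS) : 8464/81
// 6. abacus lessen(-8) : 9112/81
// 7. abacus reveal() : 9112/81
// 8. abacus reveal() : 9112/81
// 9. abacus bump(8) : 9760/81
// 10. abacus reveal() : 9760/81
// 11. abacus begin(-48/11) : -48/11
// 12. abacus begin(38) : 38

Answer: 9112/81


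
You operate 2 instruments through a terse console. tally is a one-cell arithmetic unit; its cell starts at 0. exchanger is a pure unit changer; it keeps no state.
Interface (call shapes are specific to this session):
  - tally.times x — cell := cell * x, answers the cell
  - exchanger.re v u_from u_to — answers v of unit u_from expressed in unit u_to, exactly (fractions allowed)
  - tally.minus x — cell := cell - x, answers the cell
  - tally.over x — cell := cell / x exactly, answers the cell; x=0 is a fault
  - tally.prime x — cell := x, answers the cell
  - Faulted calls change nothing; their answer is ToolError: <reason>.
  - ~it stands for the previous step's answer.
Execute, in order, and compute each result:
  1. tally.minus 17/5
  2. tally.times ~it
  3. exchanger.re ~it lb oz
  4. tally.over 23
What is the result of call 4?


Answer: 289/575

Derivation:
==> tally.minus(x: 17/5)
<== -17/5
==> tally.times(x: ~it)
<== 289/25
==> exchanger.re(v: ~it, u_from: lb, u_to: oz)
<== 4624/25
==> tally.over(x: 23)
<== 289/575


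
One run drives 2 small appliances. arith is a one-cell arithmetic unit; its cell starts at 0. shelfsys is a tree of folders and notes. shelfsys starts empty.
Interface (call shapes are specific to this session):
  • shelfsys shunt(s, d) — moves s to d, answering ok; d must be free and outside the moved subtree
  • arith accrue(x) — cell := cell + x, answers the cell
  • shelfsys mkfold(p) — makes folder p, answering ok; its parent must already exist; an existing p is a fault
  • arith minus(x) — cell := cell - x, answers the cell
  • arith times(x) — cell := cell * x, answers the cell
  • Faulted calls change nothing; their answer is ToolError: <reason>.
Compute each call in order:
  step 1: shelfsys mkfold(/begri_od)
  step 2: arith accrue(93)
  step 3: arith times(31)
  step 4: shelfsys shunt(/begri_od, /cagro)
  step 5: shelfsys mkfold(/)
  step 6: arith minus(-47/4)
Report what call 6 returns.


Step: shelfsys mkfold[/begri_od]
Result: ok
Step: arith accrue[93]
Result: 93
Step: arith times[31]
Result: 2883
Step: shelfsys shunt[/begri_od; /cagro]
Result: ok
Step: shelfsys mkfold[/]
Result: ToolError: exists
Step: arith minus[-47/4]
Result: 11579/4

Answer: 11579/4


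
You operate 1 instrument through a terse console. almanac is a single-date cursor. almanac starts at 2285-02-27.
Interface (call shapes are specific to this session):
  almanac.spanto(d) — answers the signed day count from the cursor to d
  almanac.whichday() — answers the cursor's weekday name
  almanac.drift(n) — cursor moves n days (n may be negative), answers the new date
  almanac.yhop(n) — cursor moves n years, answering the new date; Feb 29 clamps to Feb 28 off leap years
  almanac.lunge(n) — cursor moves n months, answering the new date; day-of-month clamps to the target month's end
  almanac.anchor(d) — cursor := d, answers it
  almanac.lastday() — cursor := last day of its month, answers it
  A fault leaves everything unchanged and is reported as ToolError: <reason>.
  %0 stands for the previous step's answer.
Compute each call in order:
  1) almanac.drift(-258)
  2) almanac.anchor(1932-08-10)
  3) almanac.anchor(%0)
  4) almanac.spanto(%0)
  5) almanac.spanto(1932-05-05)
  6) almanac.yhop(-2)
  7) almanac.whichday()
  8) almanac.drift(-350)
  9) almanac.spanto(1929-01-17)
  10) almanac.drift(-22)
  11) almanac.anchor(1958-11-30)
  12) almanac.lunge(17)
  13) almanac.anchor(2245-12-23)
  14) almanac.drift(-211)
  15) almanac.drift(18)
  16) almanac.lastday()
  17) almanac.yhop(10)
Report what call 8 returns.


Answer: 1929-08-25

Derivation:
Act: drift[n=-258]
Obs: 2284-06-14
Act: anchor[d=1932-08-10]
Obs: 1932-08-10
Act: anchor[d=%0]
Obs: 1932-08-10
Act: spanto[d=%0]
Obs: 0
Act: spanto[d=1932-05-05]
Obs: -97
Act: yhop[n=-2]
Obs: 1930-08-10
Act: whichday[]
Obs: Sunday
Act: drift[n=-350]
Obs: 1929-08-25
Act: spanto[d=1929-01-17]
Obs: -220
Act: drift[n=-22]
Obs: 1929-08-03
Act: anchor[d=1958-11-30]
Obs: 1958-11-30
Act: lunge[n=17]
Obs: 1960-04-30
Act: anchor[d=2245-12-23]
Obs: 2245-12-23
Act: drift[n=-211]
Obs: 2245-05-26
Act: drift[n=18]
Obs: 2245-06-13
Act: lastday[]
Obs: 2245-06-30
Act: yhop[n=10]
Obs: 2255-06-30
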